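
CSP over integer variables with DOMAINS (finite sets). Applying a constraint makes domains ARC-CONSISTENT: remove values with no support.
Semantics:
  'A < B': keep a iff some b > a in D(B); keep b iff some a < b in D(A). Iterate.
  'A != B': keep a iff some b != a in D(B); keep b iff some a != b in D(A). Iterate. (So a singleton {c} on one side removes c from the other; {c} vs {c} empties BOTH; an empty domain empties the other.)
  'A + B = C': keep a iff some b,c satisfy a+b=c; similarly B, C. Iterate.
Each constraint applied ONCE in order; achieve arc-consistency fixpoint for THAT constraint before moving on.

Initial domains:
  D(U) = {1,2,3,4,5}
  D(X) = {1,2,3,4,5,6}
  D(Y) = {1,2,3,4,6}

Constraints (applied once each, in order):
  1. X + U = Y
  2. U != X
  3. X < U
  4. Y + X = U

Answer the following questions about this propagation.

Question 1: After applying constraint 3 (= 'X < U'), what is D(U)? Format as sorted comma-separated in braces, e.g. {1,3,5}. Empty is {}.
Answer: {2,3,4,5}

Derivation:
Constraint 1 (X + U = Y) on D(X)={1,2,3,4,5,6} D(U)={1,2,3,4,5} D(Y)={1,2,3,4,6}: X {1,2,3,4,5,6}->{1,2,3,4,5}; Y {1,2,3,4,6}->{2,3,4,6}
Constraint 2 (U != X) on D(U)={1,2,3,4,5} D(X)={1,2,3,4,5}: no change
Constraint 3 (X < U) on D(X)={1,2,3,4,5} D(U)={1,2,3,4,5}: X {1,2,3,4,5}->{1,2,3,4}; U {1,2,3,4,5}->{2,3,4,5}
So after constraint 3: D(U) = {2,3,4,5}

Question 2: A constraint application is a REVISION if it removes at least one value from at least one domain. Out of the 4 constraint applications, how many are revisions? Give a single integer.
Answer: 3

Derivation:
Constraint 1 (X + U = Y) on D(X)={1,2,3,4,5,6} D(U)={1,2,3,4,5} D(Y)={1,2,3,4,6}: X {1,2,3,4,5,6}->{1,2,3,4,5}; Y {1,2,3,4,6}->{2,3,4,6} => REVISION
Constraint 2 (U != X) on D(U)={1,2,3,4,5} D(X)={1,2,3,4,5}: no change => not a revision
Constraint 3 (X < U) on D(X)={1,2,3,4,5} D(U)={1,2,3,4,5}: X {1,2,3,4,5}->{1,2,3,4}; U {1,2,3,4,5}->{2,3,4,5} => REVISION
Constraint 4 (Y + X = U) on D(Y)={2,3,4,6} D(X)={1,2,3,4} D(U)={2,3,4,5}: Y {2,3,4,6}->{2,3,4}; X {1,2,3,4}->{1,2,3}; U {2,3,4,5}->{3,4,5} => REVISION
Total revisions = 3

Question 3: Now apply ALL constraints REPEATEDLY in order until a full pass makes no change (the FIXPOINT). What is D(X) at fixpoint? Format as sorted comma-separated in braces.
pass 0 (initial): D(X)={1,2,3,4,5,6}
pass 1: U {1,2,3,4,5}->{3,4,5}; X {1,2,3,4,5,6}->{1,2,3}; Y {1,2,3,4,6}->{2,3,4}
pass 2: U {3,4,5}->{}; X {1,2,3}->{}; Y {2,3,4}->{}
pass 3: no change
Fixpoint after 3 passes: D(X) = {}

Answer: {}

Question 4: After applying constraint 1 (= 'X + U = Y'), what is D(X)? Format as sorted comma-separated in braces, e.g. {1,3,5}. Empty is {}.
Constraint 1 (X + U = Y) on D(X)={1,2,3,4,5,6} D(U)={1,2,3,4,5} D(Y)={1,2,3,4,6}: X {1,2,3,4,5,6}->{1,2,3,4,5}; Y {1,2,3,4,6}->{2,3,4,6}
So after constraint 1: D(X) = {1,2,3,4,5}

Answer: {1,2,3,4,5}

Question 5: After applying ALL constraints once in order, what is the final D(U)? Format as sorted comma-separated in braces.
Constraint 1 (X + U = Y) on D(X)={1,2,3,4,5,6} D(U)={1,2,3,4,5} D(Y)={1,2,3,4,6}: X {1,2,3,4,5,6}->{1,2,3,4,5}; Y {1,2,3,4,6}->{2,3,4,6}
Constraint 2 (U != X) on D(U)={1,2,3,4,5} D(X)={1,2,3,4,5}: no change
Constraint 3 (X < U) on D(X)={1,2,3,4,5} D(U)={1,2,3,4,5}: X {1,2,3,4,5}->{1,2,3,4}; U {1,2,3,4,5}->{2,3,4,5}
Constraint 4 (Y + X = U) on D(Y)={2,3,4,6} D(X)={1,2,3,4} D(U)={2,3,4,5}: Y {2,3,4,6}->{2,3,4}; X {1,2,3,4}->{1,2,3}; U {2,3,4,5}->{3,4,5}
So after all 4 constraints: D(U) = {3,4,5}

Answer: {3,4,5}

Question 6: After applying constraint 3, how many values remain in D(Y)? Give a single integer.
Answer: 4

Derivation:
Constraint 1 (X + U = Y) on D(X)={1,2,3,4,5,6} D(U)={1,2,3,4,5} D(Y)={1,2,3,4,6}: X {1,2,3,4,5,6}->{1,2,3,4,5}; Y {1,2,3,4,6}->{2,3,4,6}
Constraint 2 (U != X) on D(U)={1,2,3,4,5} D(X)={1,2,3,4,5}: no change
Constraint 3 (X < U) on D(X)={1,2,3,4,5} D(U)={1,2,3,4,5}: X {1,2,3,4,5}->{1,2,3,4}; U {1,2,3,4,5}->{2,3,4,5}
So after constraint 3: D(Y)={2,3,4,6}, size = 4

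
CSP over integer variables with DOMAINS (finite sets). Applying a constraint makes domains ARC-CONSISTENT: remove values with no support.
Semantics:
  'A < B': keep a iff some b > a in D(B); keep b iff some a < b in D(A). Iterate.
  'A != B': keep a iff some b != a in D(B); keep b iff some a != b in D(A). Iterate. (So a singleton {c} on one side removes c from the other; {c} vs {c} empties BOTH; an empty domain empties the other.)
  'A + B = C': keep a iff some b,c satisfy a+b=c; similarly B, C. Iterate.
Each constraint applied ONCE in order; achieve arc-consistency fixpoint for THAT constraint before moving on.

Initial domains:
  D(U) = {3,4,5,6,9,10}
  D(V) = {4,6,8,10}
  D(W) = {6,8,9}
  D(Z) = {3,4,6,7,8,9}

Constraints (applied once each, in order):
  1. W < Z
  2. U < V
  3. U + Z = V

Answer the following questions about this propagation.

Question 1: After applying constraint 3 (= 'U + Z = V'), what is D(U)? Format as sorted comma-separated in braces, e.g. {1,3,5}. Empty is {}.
Answer: {3}

Derivation:
Constraint 1 (W < Z) on D(W)={6,8,9} D(Z)={3,4,6,7,8,9}: W {6,8,9}->{6,8}; Z {3,4,6,7,8,9}->{7,8,9}
Constraint 2 (U < V) on D(U)={3,4,5,6,9,10} D(V)={4,6,8,10}: U {3,4,5,6,9,10}->{3,4,5,6,9}
Constraint 3 (U + Z = V) on D(U)={3,4,5,6,9} D(Z)={7,8,9} D(V)={4,6,8,10}: U {3,4,5,6,9}->{3}; Z {7,8,9}->{7}; V {4,6,8,10}->{10}
So after constraint 3: D(U) = {3}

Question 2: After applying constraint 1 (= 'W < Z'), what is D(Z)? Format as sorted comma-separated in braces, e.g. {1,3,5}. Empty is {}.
Constraint 1 (W < Z) on D(W)={6,8,9} D(Z)={3,4,6,7,8,9}: W {6,8,9}->{6,8}; Z {3,4,6,7,8,9}->{7,8,9}
So after constraint 1: D(Z) = {7,8,9}

Answer: {7,8,9}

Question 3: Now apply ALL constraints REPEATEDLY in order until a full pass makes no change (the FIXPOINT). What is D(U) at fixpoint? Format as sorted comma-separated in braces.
Answer: {3}

Derivation:
pass 0 (initial): D(U)={3,4,5,6,9,10}
pass 1: U {3,4,5,6,9,10}->{3}; V {4,6,8,10}->{10}; W {6,8,9}->{6,8}; Z {3,4,6,7,8,9}->{7}
pass 2: W {6,8}->{6}
pass 3: no change
Fixpoint after 3 passes: D(U) = {3}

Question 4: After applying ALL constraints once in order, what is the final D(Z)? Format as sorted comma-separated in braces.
Answer: {7}

Derivation:
Constraint 1 (W < Z) on D(W)={6,8,9} D(Z)={3,4,6,7,8,9}: W {6,8,9}->{6,8}; Z {3,4,6,7,8,9}->{7,8,9}
Constraint 2 (U < V) on D(U)={3,4,5,6,9,10} D(V)={4,6,8,10}: U {3,4,5,6,9,10}->{3,4,5,6,9}
Constraint 3 (U + Z = V) on D(U)={3,4,5,6,9} D(Z)={7,8,9} D(V)={4,6,8,10}: U {3,4,5,6,9}->{3}; Z {7,8,9}->{7}; V {4,6,8,10}->{10}
So after all 3 constraints: D(Z) = {7}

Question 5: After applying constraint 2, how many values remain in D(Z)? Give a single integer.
Answer: 3

Derivation:
Constraint 1 (W < Z) on D(W)={6,8,9} D(Z)={3,4,6,7,8,9}: W {6,8,9}->{6,8}; Z {3,4,6,7,8,9}->{7,8,9}
Constraint 2 (U < V) on D(U)={3,4,5,6,9,10} D(V)={4,6,8,10}: U {3,4,5,6,9,10}->{3,4,5,6,9}
So after constraint 2: D(Z)={7,8,9}, size = 3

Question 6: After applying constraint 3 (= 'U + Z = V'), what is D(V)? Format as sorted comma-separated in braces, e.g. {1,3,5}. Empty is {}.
Constraint 1 (W < Z) on D(W)={6,8,9} D(Z)={3,4,6,7,8,9}: W {6,8,9}->{6,8}; Z {3,4,6,7,8,9}->{7,8,9}
Constraint 2 (U < V) on D(U)={3,4,5,6,9,10} D(V)={4,6,8,10}: U {3,4,5,6,9,10}->{3,4,5,6,9}
Constraint 3 (U + Z = V) on D(U)={3,4,5,6,9} D(Z)={7,8,9} D(V)={4,6,8,10}: U {3,4,5,6,9}->{3}; Z {7,8,9}->{7}; V {4,6,8,10}->{10}
So after constraint 3: D(V) = {10}

Answer: {10}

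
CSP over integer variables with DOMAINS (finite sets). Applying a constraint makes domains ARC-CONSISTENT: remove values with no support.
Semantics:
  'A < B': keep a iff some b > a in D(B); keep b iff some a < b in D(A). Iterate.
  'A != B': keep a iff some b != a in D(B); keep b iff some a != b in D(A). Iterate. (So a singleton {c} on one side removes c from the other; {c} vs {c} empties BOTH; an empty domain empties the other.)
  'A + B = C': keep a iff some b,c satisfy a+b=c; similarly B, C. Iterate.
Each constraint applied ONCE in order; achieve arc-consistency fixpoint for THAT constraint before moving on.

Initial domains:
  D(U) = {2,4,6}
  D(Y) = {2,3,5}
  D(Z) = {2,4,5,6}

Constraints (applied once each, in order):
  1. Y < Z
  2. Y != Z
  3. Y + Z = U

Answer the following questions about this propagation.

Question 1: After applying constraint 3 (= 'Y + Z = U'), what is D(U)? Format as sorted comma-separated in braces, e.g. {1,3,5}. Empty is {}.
Answer: {6}

Derivation:
Constraint 1 (Y < Z) on D(Y)={2,3,5} D(Z)={2,4,5,6}: Z {2,4,5,6}->{4,5,6}
Constraint 2 (Y != Z) on D(Y)={2,3,5} D(Z)={4,5,6}: no change
Constraint 3 (Y + Z = U) on D(Y)={2,3,5} D(Z)={4,5,6} D(U)={2,4,6}: Y {2,3,5}->{2}; Z {4,5,6}->{4}; U {2,4,6}->{6}
So after constraint 3: D(U) = {6}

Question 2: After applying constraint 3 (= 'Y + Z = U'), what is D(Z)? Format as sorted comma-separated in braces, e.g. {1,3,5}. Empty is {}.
Answer: {4}

Derivation:
Constraint 1 (Y < Z) on D(Y)={2,3,5} D(Z)={2,4,5,6}: Z {2,4,5,6}->{4,5,6}
Constraint 2 (Y != Z) on D(Y)={2,3,5} D(Z)={4,5,6}: no change
Constraint 3 (Y + Z = U) on D(Y)={2,3,5} D(Z)={4,5,6} D(U)={2,4,6}: Y {2,3,5}->{2}; Z {4,5,6}->{4}; U {2,4,6}->{6}
So after constraint 3: D(Z) = {4}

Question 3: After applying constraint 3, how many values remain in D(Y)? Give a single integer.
Constraint 1 (Y < Z) on D(Y)={2,3,5} D(Z)={2,4,5,6}: Z {2,4,5,6}->{4,5,6}
Constraint 2 (Y != Z) on D(Y)={2,3,5} D(Z)={4,5,6}: no change
Constraint 3 (Y + Z = U) on D(Y)={2,3,5} D(Z)={4,5,6} D(U)={2,4,6}: Y {2,3,5}->{2}; Z {4,5,6}->{4}; U {2,4,6}->{6}
So after constraint 3: D(Y)={2}, size = 1

Answer: 1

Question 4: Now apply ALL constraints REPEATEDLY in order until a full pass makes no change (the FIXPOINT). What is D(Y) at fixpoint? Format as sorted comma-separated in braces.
Answer: {2}

Derivation:
pass 0 (initial): D(Y)={2,3,5}
pass 1: U {2,4,6}->{6}; Y {2,3,5}->{2}; Z {2,4,5,6}->{4}
pass 2: no change
Fixpoint after 2 passes: D(Y) = {2}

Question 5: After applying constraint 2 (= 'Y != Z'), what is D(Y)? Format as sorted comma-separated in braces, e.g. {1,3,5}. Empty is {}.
Answer: {2,3,5}

Derivation:
Constraint 1 (Y < Z) on D(Y)={2,3,5} D(Z)={2,4,5,6}: Z {2,4,5,6}->{4,5,6}
Constraint 2 (Y != Z) on D(Y)={2,3,5} D(Z)={4,5,6}: no change
So after constraint 2: D(Y) = {2,3,5}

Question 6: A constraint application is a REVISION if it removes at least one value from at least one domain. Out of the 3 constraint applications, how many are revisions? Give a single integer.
Answer: 2

Derivation:
Constraint 1 (Y < Z) on D(Y)={2,3,5} D(Z)={2,4,5,6}: Z {2,4,5,6}->{4,5,6} => REVISION
Constraint 2 (Y != Z) on D(Y)={2,3,5} D(Z)={4,5,6}: no change => not a revision
Constraint 3 (Y + Z = U) on D(Y)={2,3,5} D(Z)={4,5,6} D(U)={2,4,6}: Y {2,3,5}->{2}; Z {4,5,6}->{4}; U {2,4,6}->{6} => REVISION
Total revisions = 2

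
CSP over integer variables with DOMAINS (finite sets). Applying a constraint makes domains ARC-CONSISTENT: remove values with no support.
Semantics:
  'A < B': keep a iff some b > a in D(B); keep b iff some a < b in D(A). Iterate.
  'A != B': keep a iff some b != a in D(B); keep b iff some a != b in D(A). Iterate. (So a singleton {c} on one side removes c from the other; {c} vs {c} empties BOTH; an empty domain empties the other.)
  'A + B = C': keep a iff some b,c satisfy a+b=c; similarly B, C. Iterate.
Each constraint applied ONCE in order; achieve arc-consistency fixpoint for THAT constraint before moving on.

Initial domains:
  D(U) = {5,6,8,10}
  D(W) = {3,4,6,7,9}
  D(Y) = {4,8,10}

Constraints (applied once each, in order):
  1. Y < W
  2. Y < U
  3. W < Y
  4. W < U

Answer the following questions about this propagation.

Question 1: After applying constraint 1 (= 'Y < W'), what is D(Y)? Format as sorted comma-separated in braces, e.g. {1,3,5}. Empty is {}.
Constraint 1 (Y < W) on D(Y)={4,8,10} D(W)={3,4,6,7,9}: Y {4,8,10}->{4,8}; W {3,4,6,7,9}->{6,7,9}
So after constraint 1: D(Y) = {4,8}

Answer: {4,8}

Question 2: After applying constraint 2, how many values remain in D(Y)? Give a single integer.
Answer: 2

Derivation:
Constraint 1 (Y < W) on D(Y)={4,8,10} D(W)={3,4,6,7,9}: Y {4,8,10}->{4,8}; W {3,4,6,7,9}->{6,7,9}
Constraint 2 (Y < U) on D(Y)={4,8} D(U)={5,6,8,10}: no change
So after constraint 2: D(Y)={4,8}, size = 2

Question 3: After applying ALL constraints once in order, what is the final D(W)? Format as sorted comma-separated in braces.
Answer: {6,7}

Derivation:
Constraint 1 (Y < W) on D(Y)={4,8,10} D(W)={3,4,6,7,9}: Y {4,8,10}->{4,8}; W {3,4,6,7,9}->{6,7,9}
Constraint 2 (Y < U) on D(Y)={4,8} D(U)={5,6,8,10}: no change
Constraint 3 (W < Y) on D(W)={6,7,9} D(Y)={4,8}: W {6,7,9}->{6,7}; Y {4,8}->{8}
Constraint 4 (W < U) on D(W)={6,7} D(U)={5,6,8,10}: U {5,6,8,10}->{8,10}
So after all 4 constraints: D(W) = {6,7}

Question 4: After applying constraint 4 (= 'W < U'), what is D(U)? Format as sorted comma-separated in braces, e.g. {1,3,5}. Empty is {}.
Constraint 1 (Y < W) on D(Y)={4,8,10} D(W)={3,4,6,7,9}: Y {4,8,10}->{4,8}; W {3,4,6,7,9}->{6,7,9}
Constraint 2 (Y < U) on D(Y)={4,8} D(U)={5,6,8,10}: no change
Constraint 3 (W < Y) on D(W)={6,7,9} D(Y)={4,8}: W {6,7,9}->{6,7}; Y {4,8}->{8}
Constraint 4 (W < U) on D(W)={6,7} D(U)={5,6,8,10}: U {5,6,8,10}->{8,10}
So after constraint 4: D(U) = {8,10}

Answer: {8,10}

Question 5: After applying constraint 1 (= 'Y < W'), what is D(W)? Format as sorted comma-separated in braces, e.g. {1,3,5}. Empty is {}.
Constraint 1 (Y < W) on D(Y)={4,8,10} D(W)={3,4,6,7,9}: Y {4,8,10}->{4,8}; W {3,4,6,7,9}->{6,7,9}
So after constraint 1: D(W) = {6,7,9}

Answer: {6,7,9}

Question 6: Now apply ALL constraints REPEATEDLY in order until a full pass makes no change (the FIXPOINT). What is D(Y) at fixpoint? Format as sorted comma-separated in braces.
Answer: {}

Derivation:
pass 0 (initial): D(Y)={4,8,10}
pass 1: U {5,6,8,10}->{8,10}; W {3,4,6,7,9}->{6,7}; Y {4,8,10}->{8}
pass 2: U {8,10}->{}; W {6,7}->{}; Y {8}->{}
pass 3: no change
Fixpoint after 3 passes: D(Y) = {}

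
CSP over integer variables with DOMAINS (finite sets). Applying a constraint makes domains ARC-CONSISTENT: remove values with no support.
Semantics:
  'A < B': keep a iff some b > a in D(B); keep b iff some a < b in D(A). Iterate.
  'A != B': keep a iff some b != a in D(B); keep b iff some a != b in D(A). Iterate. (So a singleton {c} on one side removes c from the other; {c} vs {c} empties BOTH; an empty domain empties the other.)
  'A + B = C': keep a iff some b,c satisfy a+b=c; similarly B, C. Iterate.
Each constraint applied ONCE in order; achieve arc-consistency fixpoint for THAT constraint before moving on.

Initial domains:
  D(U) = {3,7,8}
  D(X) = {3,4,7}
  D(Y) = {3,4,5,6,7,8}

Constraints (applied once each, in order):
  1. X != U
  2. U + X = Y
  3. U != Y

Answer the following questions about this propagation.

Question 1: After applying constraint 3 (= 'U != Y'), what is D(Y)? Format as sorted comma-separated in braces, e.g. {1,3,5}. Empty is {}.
Constraint 1 (X != U) on D(X)={3,4,7} D(U)={3,7,8}: no change
Constraint 2 (U + X = Y) on D(U)={3,7,8} D(X)={3,4,7} D(Y)={3,4,5,6,7,8}: U {3,7,8}->{3}; X {3,4,7}->{3,4}; Y {3,4,5,6,7,8}->{6,7}
Constraint 3 (U != Y) on D(U)={3} D(Y)={6,7}: no change
So after constraint 3: D(Y) = {6,7}

Answer: {6,7}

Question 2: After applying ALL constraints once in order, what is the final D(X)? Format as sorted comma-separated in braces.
Constraint 1 (X != U) on D(X)={3,4,7} D(U)={3,7,8}: no change
Constraint 2 (U + X = Y) on D(U)={3,7,8} D(X)={3,4,7} D(Y)={3,4,5,6,7,8}: U {3,7,8}->{3}; X {3,4,7}->{3,4}; Y {3,4,5,6,7,8}->{6,7}
Constraint 3 (U != Y) on D(U)={3} D(Y)={6,7}: no change
So after all 3 constraints: D(X) = {3,4}

Answer: {3,4}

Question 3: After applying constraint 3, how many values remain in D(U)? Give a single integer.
Answer: 1

Derivation:
Constraint 1 (X != U) on D(X)={3,4,7} D(U)={3,7,8}: no change
Constraint 2 (U + X = Y) on D(U)={3,7,8} D(X)={3,4,7} D(Y)={3,4,5,6,7,8}: U {3,7,8}->{3}; X {3,4,7}->{3,4}; Y {3,4,5,6,7,8}->{6,7}
Constraint 3 (U != Y) on D(U)={3} D(Y)={6,7}: no change
So after constraint 3: D(U)={3}, size = 1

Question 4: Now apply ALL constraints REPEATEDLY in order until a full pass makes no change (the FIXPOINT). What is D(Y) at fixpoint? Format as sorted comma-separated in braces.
pass 0 (initial): D(Y)={3,4,5,6,7,8}
pass 1: U {3,7,8}->{3}; X {3,4,7}->{3,4}; Y {3,4,5,6,7,8}->{6,7}
pass 2: X {3,4}->{4}; Y {6,7}->{7}
pass 3: no change
Fixpoint after 3 passes: D(Y) = {7}

Answer: {7}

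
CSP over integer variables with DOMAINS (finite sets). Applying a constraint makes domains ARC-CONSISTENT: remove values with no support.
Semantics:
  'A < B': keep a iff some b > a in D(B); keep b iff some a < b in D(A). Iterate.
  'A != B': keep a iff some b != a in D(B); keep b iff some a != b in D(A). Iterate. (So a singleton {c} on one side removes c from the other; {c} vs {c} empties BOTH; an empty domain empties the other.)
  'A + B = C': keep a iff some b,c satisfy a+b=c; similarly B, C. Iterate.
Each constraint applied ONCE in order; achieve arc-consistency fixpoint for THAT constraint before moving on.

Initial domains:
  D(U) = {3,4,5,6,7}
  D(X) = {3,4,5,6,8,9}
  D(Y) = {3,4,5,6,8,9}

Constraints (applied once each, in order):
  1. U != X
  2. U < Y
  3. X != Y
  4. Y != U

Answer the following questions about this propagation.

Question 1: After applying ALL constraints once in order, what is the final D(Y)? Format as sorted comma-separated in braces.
Answer: {4,5,6,8,9}

Derivation:
Constraint 1 (U != X) on D(U)={3,4,5,6,7} D(X)={3,4,5,6,8,9}: no change
Constraint 2 (U < Y) on D(U)={3,4,5,6,7} D(Y)={3,4,5,6,8,9}: Y {3,4,5,6,8,9}->{4,5,6,8,9}
Constraint 3 (X != Y) on D(X)={3,4,5,6,8,9} D(Y)={4,5,6,8,9}: no change
Constraint 4 (Y != U) on D(Y)={4,5,6,8,9} D(U)={3,4,5,6,7}: no change
So after all 4 constraints: D(Y) = {4,5,6,8,9}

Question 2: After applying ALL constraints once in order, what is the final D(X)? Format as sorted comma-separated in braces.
Answer: {3,4,5,6,8,9}

Derivation:
Constraint 1 (U != X) on D(U)={3,4,5,6,7} D(X)={3,4,5,6,8,9}: no change
Constraint 2 (U < Y) on D(U)={3,4,5,6,7} D(Y)={3,4,5,6,8,9}: Y {3,4,5,6,8,9}->{4,5,6,8,9}
Constraint 3 (X != Y) on D(X)={3,4,5,6,8,9} D(Y)={4,5,6,8,9}: no change
Constraint 4 (Y != U) on D(Y)={4,5,6,8,9} D(U)={3,4,5,6,7}: no change
So after all 4 constraints: D(X) = {3,4,5,6,8,9}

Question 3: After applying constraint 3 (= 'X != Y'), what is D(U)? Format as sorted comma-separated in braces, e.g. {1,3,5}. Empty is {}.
Answer: {3,4,5,6,7}

Derivation:
Constraint 1 (U != X) on D(U)={3,4,5,6,7} D(X)={3,4,5,6,8,9}: no change
Constraint 2 (U < Y) on D(U)={3,4,5,6,7} D(Y)={3,4,5,6,8,9}: Y {3,4,5,6,8,9}->{4,5,6,8,9}
Constraint 3 (X != Y) on D(X)={3,4,5,6,8,9} D(Y)={4,5,6,8,9}: no change
So after constraint 3: D(U) = {3,4,5,6,7}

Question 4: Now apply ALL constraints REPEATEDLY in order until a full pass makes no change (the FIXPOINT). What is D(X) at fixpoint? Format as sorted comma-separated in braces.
Answer: {3,4,5,6,8,9}

Derivation:
pass 0 (initial): D(X)={3,4,5,6,8,9}
pass 1: Y {3,4,5,6,8,9}->{4,5,6,8,9}
pass 2: no change
Fixpoint after 2 passes: D(X) = {3,4,5,6,8,9}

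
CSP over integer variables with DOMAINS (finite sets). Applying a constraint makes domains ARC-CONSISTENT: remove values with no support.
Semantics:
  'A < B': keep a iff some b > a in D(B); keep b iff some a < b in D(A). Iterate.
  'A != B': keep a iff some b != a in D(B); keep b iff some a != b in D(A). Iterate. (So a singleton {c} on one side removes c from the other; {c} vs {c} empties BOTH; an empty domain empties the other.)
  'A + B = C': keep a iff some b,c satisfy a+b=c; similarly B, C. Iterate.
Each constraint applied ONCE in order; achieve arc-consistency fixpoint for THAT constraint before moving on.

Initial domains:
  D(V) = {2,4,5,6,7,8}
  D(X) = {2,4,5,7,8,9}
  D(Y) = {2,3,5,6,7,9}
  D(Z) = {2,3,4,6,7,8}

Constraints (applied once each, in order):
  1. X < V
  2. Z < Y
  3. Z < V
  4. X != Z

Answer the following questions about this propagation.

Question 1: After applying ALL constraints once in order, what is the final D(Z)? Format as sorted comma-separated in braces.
Answer: {2,3,4,6,7}

Derivation:
Constraint 1 (X < V) on D(X)={2,4,5,7,8,9} D(V)={2,4,5,6,7,8}: X {2,4,5,7,8,9}->{2,4,5,7}; V {2,4,5,6,7,8}->{4,5,6,7,8}
Constraint 2 (Z < Y) on D(Z)={2,3,4,6,7,8} D(Y)={2,3,5,6,7,9}: Y {2,3,5,6,7,9}->{3,5,6,7,9}
Constraint 3 (Z < V) on D(Z)={2,3,4,6,7,8} D(V)={4,5,6,7,8}: Z {2,3,4,6,7,8}->{2,3,4,6,7}
Constraint 4 (X != Z) on D(X)={2,4,5,7} D(Z)={2,3,4,6,7}: no change
So after all 4 constraints: D(Z) = {2,3,4,6,7}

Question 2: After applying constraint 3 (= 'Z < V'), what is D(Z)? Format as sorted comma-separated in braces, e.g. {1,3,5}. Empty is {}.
Constraint 1 (X < V) on D(X)={2,4,5,7,8,9} D(V)={2,4,5,6,7,8}: X {2,4,5,7,8,9}->{2,4,5,7}; V {2,4,5,6,7,8}->{4,5,6,7,8}
Constraint 2 (Z < Y) on D(Z)={2,3,4,6,7,8} D(Y)={2,3,5,6,7,9}: Y {2,3,5,6,7,9}->{3,5,6,7,9}
Constraint 3 (Z < V) on D(Z)={2,3,4,6,7,8} D(V)={4,5,6,7,8}: Z {2,3,4,6,7,8}->{2,3,4,6,7}
So after constraint 3: D(Z) = {2,3,4,6,7}

Answer: {2,3,4,6,7}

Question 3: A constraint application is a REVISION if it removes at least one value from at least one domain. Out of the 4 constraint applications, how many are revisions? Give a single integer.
Answer: 3

Derivation:
Constraint 1 (X < V) on D(X)={2,4,5,7,8,9} D(V)={2,4,5,6,7,8}: X {2,4,5,7,8,9}->{2,4,5,7}; V {2,4,5,6,7,8}->{4,5,6,7,8} => REVISION
Constraint 2 (Z < Y) on D(Z)={2,3,4,6,7,8} D(Y)={2,3,5,6,7,9}: Y {2,3,5,6,7,9}->{3,5,6,7,9} => REVISION
Constraint 3 (Z < V) on D(Z)={2,3,4,6,7,8} D(V)={4,5,6,7,8}: Z {2,3,4,6,7,8}->{2,3,4,6,7} => REVISION
Constraint 4 (X != Z) on D(X)={2,4,5,7} D(Z)={2,3,4,6,7}: no change => not a revision
Total revisions = 3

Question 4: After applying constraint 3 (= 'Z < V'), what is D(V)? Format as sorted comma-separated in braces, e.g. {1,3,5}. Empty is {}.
Answer: {4,5,6,7,8}

Derivation:
Constraint 1 (X < V) on D(X)={2,4,5,7,8,9} D(V)={2,4,5,6,7,8}: X {2,4,5,7,8,9}->{2,4,5,7}; V {2,4,5,6,7,8}->{4,5,6,7,8}
Constraint 2 (Z < Y) on D(Z)={2,3,4,6,7,8} D(Y)={2,3,5,6,7,9}: Y {2,3,5,6,7,9}->{3,5,6,7,9}
Constraint 3 (Z < V) on D(Z)={2,3,4,6,7,8} D(V)={4,5,6,7,8}: Z {2,3,4,6,7,8}->{2,3,4,6,7}
So after constraint 3: D(V) = {4,5,6,7,8}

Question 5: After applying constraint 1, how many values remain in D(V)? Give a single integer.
Answer: 5

Derivation:
Constraint 1 (X < V) on D(X)={2,4,5,7,8,9} D(V)={2,4,5,6,7,8}: X {2,4,5,7,8,9}->{2,4,5,7}; V {2,4,5,6,7,8}->{4,5,6,7,8}
So after constraint 1: D(V)={4,5,6,7,8}, size = 5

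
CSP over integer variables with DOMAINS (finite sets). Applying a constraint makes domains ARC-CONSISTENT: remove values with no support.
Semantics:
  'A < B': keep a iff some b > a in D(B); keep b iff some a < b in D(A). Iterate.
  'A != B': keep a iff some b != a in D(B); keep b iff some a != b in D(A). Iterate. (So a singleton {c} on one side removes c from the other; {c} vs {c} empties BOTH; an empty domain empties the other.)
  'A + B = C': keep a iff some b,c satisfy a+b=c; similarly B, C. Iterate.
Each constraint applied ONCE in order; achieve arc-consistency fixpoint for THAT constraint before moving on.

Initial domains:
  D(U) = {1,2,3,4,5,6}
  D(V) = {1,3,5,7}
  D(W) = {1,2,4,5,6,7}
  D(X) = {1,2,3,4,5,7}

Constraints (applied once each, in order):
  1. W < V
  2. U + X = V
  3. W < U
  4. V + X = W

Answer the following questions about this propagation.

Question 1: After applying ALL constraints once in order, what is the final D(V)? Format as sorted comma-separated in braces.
Answer: {3}

Derivation:
Constraint 1 (W < V) on D(W)={1,2,4,5,6,7} D(V)={1,3,5,7}: W {1,2,4,5,6,7}->{1,2,4,5,6}; V {1,3,5,7}->{3,5,7}
Constraint 2 (U + X = V) on D(U)={1,2,3,4,5,6} D(X)={1,2,3,4,5,7} D(V)={3,5,7}: X {1,2,3,4,5,7}->{1,2,3,4,5}
Constraint 3 (W < U) on D(W)={1,2,4,5,6} D(U)={1,2,3,4,5,6}: W {1,2,4,5,6}->{1,2,4,5}; U {1,2,3,4,5,6}->{2,3,4,5,6}
Constraint 4 (V + X = W) on D(V)={3,5,7} D(X)={1,2,3,4,5} D(W)={1,2,4,5}: V {3,5,7}->{3}; X {1,2,3,4,5}->{1,2}; W {1,2,4,5}->{4,5}
So after all 4 constraints: D(V) = {3}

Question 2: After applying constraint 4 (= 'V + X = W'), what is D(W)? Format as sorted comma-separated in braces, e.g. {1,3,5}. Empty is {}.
Constraint 1 (W < V) on D(W)={1,2,4,5,6,7} D(V)={1,3,5,7}: W {1,2,4,5,6,7}->{1,2,4,5,6}; V {1,3,5,7}->{3,5,7}
Constraint 2 (U + X = V) on D(U)={1,2,3,4,5,6} D(X)={1,2,3,4,5,7} D(V)={3,5,7}: X {1,2,3,4,5,7}->{1,2,3,4,5}
Constraint 3 (W < U) on D(W)={1,2,4,5,6} D(U)={1,2,3,4,5,6}: W {1,2,4,5,6}->{1,2,4,5}; U {1,2,3,4,5,6}->{2,3,4,5,6}
Constraint 4 (V + X = W) on D(V)={3,5,7} D(X)={1,2,3,4,5} D(W)={1,2,4,5}: V {3,5,7}->{3}; X {1,2,3,4,5}->{1,2}; W {1,2,4,5}->{4,5}
So after constraint 4: D(W) = {4,5}

Answer: {4,5}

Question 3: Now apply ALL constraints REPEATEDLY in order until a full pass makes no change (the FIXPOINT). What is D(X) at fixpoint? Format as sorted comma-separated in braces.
Answer: {}

Derivation:
pass 0 (initial): D(X)={1,2,3,4,5,7}
pass 1: U {1,2,3,4,5,6}->{2,3,4,5,6}; V {1,3,5,7}->{3}; W {1,2,4,5,6,7}->{4,5}; X {1,2,3,4,5,7}->{1,2}
pass 2: U {2,3,4,5,6}->{}; V {3}->{}; W {4,5}->{}; X {1,2}->{}
pass 3: no change
Fixpoint after 3 passes: D(X) = {}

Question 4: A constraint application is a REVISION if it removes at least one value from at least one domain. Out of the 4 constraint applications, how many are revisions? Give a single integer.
Constraint 1 (W < V) on D(W)={1,2,4,5,6,7} D(V)={1,3,5,7}: W {1,2,4,5,6,7}->{1,2,4,5,6}; V {1,3,5,7}->{3,5,7} => REVISION
Constraint 2 (U + X = V) on D(U)={1,2,3,4,5,6} D(X)={1,2,3,4,5,7} D(V)={3,5,7}: X {1,2,3,4,5,7}->{1,2,3,4,5} => REVISION
Constraint 3 (W < U) on D(W)={1,2,4,5,6} D(U)={1,2,3,4,5,6}: W {1,2,4,5,6}->{1,2,4,5}; U {1,2,3,4,5,6}->{2,3,4,5,6} => REVISION
Constraint 4 (V + X = W) on D(V)={3,5,7} D(X)={1,2,3,4,5} D(W)={1,2,4,5}: V {3,5,7}->{3}; X {1,2,3,4,5}->{1,2}; W {1,2,4,5}->{4,5} => REVISION
Total revisions = 4

Answer: 4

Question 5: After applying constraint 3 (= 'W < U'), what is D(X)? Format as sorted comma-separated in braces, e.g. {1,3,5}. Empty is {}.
Answer: {1,2,3,4,5}

Derivation:
Constraint 1 (W < V) on D(W)={1,2,4,5,6,7} D(V)={1,3,5,7}: W {1,2,4,5,6,7}->{1,2,4,5,6}; V {1,3,5,7}->{3,5,7}
Constraint 2 (U + X = V) on D(U)={1,2,3,4,5,6} D(X)={1,2,3,4,5,7} D(V)={3,5,7}: X {1,2,3,4,5,7}->{1,2,3,4,5}
Constraint 3 (W < U) on D(W)={1,2,4,5,6} D(U)={1,2,3,4,5,6}: W {1,2,4,5,6}->{1,2,4,5}; U {1,2,3,4,5,6}->{2,3,4,5,6}
So after constraint 3: D(X) = {1,2,3,4,5}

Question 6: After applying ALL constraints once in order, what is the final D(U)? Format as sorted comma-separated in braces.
Constraint 1 (W < V) on D(W)={1,2,4,5,6,7} D(V)={1,3,5,7}: W {1,2,4,5,6,7}->{1,2,4,5,6}; V {1,3,5,7}->{3,5,7}
Constraint 2 (U + X = V) on D(U)={1,2,3,4,5,6} D(X)={1,2,3,4,5,7} D(V)={3,5,7}: X {1,2,3,4,5,7}->{1,2,3,4,5}
Constraint 3 (W < U) on D(W)={1,2,4,5,6} D(U)={1,2,3,4,5,6}: W {1,2,4,5,6}->{1,2,4,5}; U {1,2,3,4,5,6}->{2,3,4,5,6}
Constraint 4 (V + X = W) on D(V)={3,5,7} D(X)={1,2,3,4,5} D(W)={1,2,4,5}: V {3,5,7}->{3}; X {1,2,3,4,5}->{1,2}; W {1,2,4,5}->{4,5}
So after all 4 constraints: D(U) = {2,3,4,5,6}

Answer: {2,3,4,5,6}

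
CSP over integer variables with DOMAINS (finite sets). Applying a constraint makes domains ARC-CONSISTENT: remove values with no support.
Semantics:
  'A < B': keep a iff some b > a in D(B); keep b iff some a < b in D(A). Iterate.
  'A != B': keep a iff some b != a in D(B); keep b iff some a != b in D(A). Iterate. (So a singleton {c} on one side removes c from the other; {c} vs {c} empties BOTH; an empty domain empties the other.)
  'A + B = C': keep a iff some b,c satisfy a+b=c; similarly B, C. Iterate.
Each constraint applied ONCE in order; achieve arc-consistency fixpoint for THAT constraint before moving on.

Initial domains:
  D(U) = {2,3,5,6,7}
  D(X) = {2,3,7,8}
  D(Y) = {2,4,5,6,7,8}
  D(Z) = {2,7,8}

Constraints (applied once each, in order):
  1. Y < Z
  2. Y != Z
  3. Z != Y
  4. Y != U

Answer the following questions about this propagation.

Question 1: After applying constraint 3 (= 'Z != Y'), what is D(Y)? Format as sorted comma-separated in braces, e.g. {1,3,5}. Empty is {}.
Answer: {2,4,5,6,7}

Derivation:
Constraint 1 (Y < Z) on D(Y)={2,4,5,6,7,8} D(Z)={2,7,8}: Y {2,4,5,6,7,8}->{2,4,5,6,7}; Z {2,7,8}->{7,8}
Constraint 2 (Y != Z) on D(Y)={2,4,5,6,7} D(Z)={7,8}: no change
Constraint 3 (Z != Y) on D(Z)={7,8} D(Y)={2,4,5,6,7}: no change
So after constraint 3: D(Y) = {2,4,5,6,7}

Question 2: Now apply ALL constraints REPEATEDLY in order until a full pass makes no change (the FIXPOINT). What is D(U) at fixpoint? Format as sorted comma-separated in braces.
pass 0 (initial): D(U)={2,3,5,6,7}
pass 1: Y {2,4,5,6,7,8}->{2,4,5,6,7}; Z {2,7,8}->{7,8}
pass 2: no change
Fixpoint after 2 passes: D(U) = {2,3,5,6,7}

Answer: {2,3,5,6,7}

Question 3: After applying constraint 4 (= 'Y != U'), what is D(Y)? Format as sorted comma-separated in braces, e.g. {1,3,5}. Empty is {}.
Answer: {2,4,5,6,7}

Derivation:
Constraint 1 (Y < Z) on D(Y)={2,4,5,6,7,8} D(Z)={2,7,8}: Y {2,4,5,6,7,8}->{2,4,5,6,7}; Z {2,7,8}->{7,8}
Constraint 2 (Y != Z) on D(Y)={2,4,5,6,7} D(Z)={7,8}: no change
Constraint 3 (Z != Y) on D(Z)={7,8} D(Y)={2,4,5,6,7}: no change
Constraint 4 (Y != U) on D(Y)={2,4,5,6,7} D(U)={2,3,5,6,7}: no change
So after constraint 4: D(Y) = {2,4,5,6,7}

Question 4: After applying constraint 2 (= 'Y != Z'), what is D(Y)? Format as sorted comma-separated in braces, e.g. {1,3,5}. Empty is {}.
Answer: {2,4,5,6,7}

Derivation:
Constraint 1 (Y < Z) on D(Y)={2,4,5,6,7,8} D(Z)={2,7,8}: Y {2,4,5,6,7,8}->{2,4,5,6,7}; Z {2,7,8}->{7,8}
Constraint 2 (Y != Z) on D(Y)={2,4,5,6,7} D(Z)={7,8}: no change
So after constraint 2: D(Y) = {2,4,5,6,7}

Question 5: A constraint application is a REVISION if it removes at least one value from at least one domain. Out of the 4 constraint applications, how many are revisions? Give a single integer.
Answer: 1

Derivation:
Constraint 1 (Y < Z) on D(Y)={2,4,5,6,7,8} D(Z)={2,7,8}: Y {2,4,5,6,7,8}->{2,4,5,6,7}; Z {2,7,8}->{7,8} => REVISION
Constraint 2 (Y != Z) on D(Y)={2,4,5,6,7} D(Z)={7,8}: no change => not a revision
Constraint 3 (Z != Y) on D(Z)={7,8} D(Y)={2,4,5,6,7}: no change => not a revision
Constraint 4 (Y != U) on D(Y)={2,4,5,6,7} D(U)={2,3,5,6,7}: no change => not a revision
Total revisions = 1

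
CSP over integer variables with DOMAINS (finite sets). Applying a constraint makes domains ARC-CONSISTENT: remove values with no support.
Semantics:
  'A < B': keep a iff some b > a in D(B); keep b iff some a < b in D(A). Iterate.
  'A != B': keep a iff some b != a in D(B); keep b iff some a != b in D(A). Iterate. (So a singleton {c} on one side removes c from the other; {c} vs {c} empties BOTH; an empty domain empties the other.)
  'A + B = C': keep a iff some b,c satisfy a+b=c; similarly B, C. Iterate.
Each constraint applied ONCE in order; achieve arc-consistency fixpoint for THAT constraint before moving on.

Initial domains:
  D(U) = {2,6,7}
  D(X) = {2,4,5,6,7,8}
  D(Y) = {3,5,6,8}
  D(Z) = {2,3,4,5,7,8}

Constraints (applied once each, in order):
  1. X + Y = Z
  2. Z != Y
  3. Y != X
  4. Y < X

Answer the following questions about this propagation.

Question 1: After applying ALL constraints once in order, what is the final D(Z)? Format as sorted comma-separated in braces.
Constraint 1 (X + Y = Z) on D(X)={2,4,5,6,7,8} D(Y)={3,5,6,8} D(Z)={2,3,4,5,7,8}: X {2,4,5,6,7,8}->{2,4,5}; Y {3,5,6,8}->{3,5,6}; Z {2,3,4,5,7,8}->{5,7,8}
Constraint 2 (Z != Y) on D(Z)={5,7,8} D(Y)={3,5,6}: no change
Constraint 3 (Y != X) on D(Y)={3,5,6} D(X)={2,4,5}: no change
Constraint 4 (Y < X) on D(Y)={3,5,6} D(X)={2,4,5}: Y {3,5,6}->{3}; X {2,4,5}->{4,5}
So after all 4 constraints: D(Z) = {5,7,8}

Answer: {5,7,8}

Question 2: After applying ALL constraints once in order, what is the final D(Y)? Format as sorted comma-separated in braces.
Answer: {3}

Derivation:
Constraint 1 (X + Y = Z) on D(X)={2,4,5,6,7,8} D(Y)={3,5,6,8} D(Z)={2,3,4,5,7,8}: X {2,4,5,6,7,8}->{2,4,5}; Y {3,5,6,8}->{3,5,6}; Z {2,3,4,5,7,8}->{5,7,8}
Constraint 2 (Z != Y) on D(Z)={5,7,8} D(Y)={3,5,6}: no change
Constraint 3 (Y != X) on D(Y)={3,5,6} D(X)={2,4,5}: no change
Constraint 4 (Y < X) on D(Y)={3,5,6} D(X)={2,4,5}: Y {3,5,6}->{3}; X {2,4,5}->{4,5}
So after all 4 constraints: D(Y) = {3}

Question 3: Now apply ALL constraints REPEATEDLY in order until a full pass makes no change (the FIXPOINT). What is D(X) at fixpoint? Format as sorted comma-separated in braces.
Answer: {4,5}

Derivation:
pass 0 (initial): D(X)={2,4,5,6,7,8}
pass 1: X {2,4,5,6,7,8}->{4,5}; Y {3,5,6,8}->{3}; Z {2,3,4,5,7,8}->{5,7,8}
pass 2: Z {5,7,8}->{7,8}
pass 3: no change
Fixpoint after 3 passes: D(X) = {4,5}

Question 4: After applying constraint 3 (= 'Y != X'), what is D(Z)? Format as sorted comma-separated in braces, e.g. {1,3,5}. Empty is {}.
Constraint 1 (X + Y = Z) on D(X)={2,4,5,6,7,8} D(Y)={3,5,6,8} D(Z)={2,3,4,5,7,8}: X {2,4,5,6,7,8}->{2,4,5}; Y {3,5,6,8}->{3,5,6}; Z {2,3,4,5,7,8}->{5,7,8}
Constraint 2 (Z != Y) on D(Z)={5,7,8} D(Y)={3,5,6}: no change
Constraint 3 (Y != X) on D(Y)={3,5,6} D(X)={2,4,5}: no change
So after constraint 3: D(Z) = {5,7,8}

Answer: {5,7,8}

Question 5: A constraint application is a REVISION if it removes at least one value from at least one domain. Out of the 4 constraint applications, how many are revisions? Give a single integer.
Constraint 1 (X + Y = Z) on D(X)={2,4,5,6,7,8} D(Y)={3,5,6,8} D(Z)={2,3,4,5,7,8}: X {2,4,5,6,7,8}->{2,4,5}; Y {3,5,6,8}->{3,5,6}; Z {2,3,4,5,7,8}->{5,7,8} => REVISION
Constraint 2 (Z != Y) on D(Z)={5,7,8} D(Y)={3,5,6}: no change => not a revision
Constraint 3 (Y != X) on D(Y)={3,5,6} D(X)={2,4,5}: no change => not a revision
Constraint 4 (Y < X) on D(Y)={3,5,6} D(X)={2,4,5}: Y {3,5,6}->{3}; X {2,4,5}->{4,5} => REVISION
Total revisions = 2

Answer: 2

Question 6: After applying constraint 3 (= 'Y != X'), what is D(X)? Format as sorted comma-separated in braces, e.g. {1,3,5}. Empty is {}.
Answer: {2,4,5}

Derivation:
Constraint 1 (X + Y = Z) on D(X)={2,4,5,6,7,8} D(Y)={3,5,6,8} D(Z)={2,3,4,5,7,8}: X {2,4,5,6,7,8}->{2,4,5}; Y {3,5,6,8}->{3,5,6}; Z {2,3,4,5,7,8}->{5,7,8}
Constraint 2 (Z != Y) on D(Z)={5,7,8} D(Y)={3,5,6}: no change
Constraint 3 (Y != X) on D(Y)={3,5,6} D(X)={2,4,5}: no change
So after constraint 3: D(X) = {2,4,5}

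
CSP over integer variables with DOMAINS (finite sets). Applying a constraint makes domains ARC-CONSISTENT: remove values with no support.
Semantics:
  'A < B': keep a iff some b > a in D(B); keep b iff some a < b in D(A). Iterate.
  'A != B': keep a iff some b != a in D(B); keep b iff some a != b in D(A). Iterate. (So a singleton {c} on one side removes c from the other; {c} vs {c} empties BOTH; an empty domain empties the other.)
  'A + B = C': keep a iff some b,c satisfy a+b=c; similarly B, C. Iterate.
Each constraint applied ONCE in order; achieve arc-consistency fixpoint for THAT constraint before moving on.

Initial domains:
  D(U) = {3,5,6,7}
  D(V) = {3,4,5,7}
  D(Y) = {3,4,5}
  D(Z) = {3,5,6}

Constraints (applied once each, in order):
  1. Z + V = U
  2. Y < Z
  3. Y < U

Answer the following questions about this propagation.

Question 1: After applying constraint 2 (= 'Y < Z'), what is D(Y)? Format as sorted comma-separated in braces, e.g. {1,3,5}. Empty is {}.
Constraint 1 (Z + V = U) on D(Z)={3,5,6} D(V)={3,4,5,7} D(U)={3,5,6,7}: Z {3,5,6}->{3}; V {3,4,5,7}->{3,4}; U {3,5,6,7}->{6,7}
Constraint 2 (Y < Z) on D(Y)={3,4,5} D(Z)={3}: Y {3,4,5}->{}; Z {3}->{}
So after constraint 2: D(Y) = {}

Answer: {}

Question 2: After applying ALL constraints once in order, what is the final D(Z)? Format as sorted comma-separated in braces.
Answer: {}

Derivation:
Constraint 1 (Z + V = U) on D(Z)={3,5,6} D(V)={3,4,5,7} D(U)={3,5,6,7}: Z {3,5,6}->{3}; V {3,4,5,7}->{3,4}; U {3,5,6,7}->{6,7}
Constraint 2 (Y < Z) on D(Y)={3,4,5} D(Z)={3}: Y {3,4,5}->{}; Z {3}->{}
Constraint 3 (Y < U) on D(Y)={} D(U)={6,7}: U {6,7}->{}
So after all 3 constraints: D(Z) = {}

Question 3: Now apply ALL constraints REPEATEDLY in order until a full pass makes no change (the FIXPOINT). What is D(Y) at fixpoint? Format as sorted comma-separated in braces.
pass 0 (initial): D(Y)={3,4,5}
pass 1: U {3,5,6,7}->{}; V {3,4,5,7}->{3,4}; Y {3,4,5}->{}; Z {3,5,6}->{}
pass 2: V {3,4}->{}
pass 3: no change
Fixpoint after 3 passes: D(Y) = {}

Answer: {}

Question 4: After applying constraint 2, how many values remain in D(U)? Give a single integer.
Answer: 2

Derivation:
Constraint 1 (Z + V = U) on D(Z)={3,5,6} D(V)={3,4,5,7} D(U)={3,5,6,7}: Z {3,5,6}->{3}; V {3,4,5,7}->{3,4}; U {3,5,6,7}->{6,7}
Constraint 2 (Y < Z) on D(Y)={3,4,5} D(Z)={3}: Y {3,4,5}->{}; Z {3}->{}
So after constraint 2: D(U)={6,7}, size = 2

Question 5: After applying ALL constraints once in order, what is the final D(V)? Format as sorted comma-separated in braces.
Answer: {3,4}

Derivation:
Constraint 1 (Z + V = U) on D(Z)={3,5,6} D(V)={3,4,5,7} D(U)={3,5,6,7}: Z {3,5,6}->{3}; V {3,4,5,7}->{3,4}; U {3,5,6,7}->{6,7}
Constraint 2 (Y < Z) on D(Y)={3,4,5} D(Z)={3}: Y {3,4,5}->{}; Z {3}->{}
Constraint 3 (Y < U) on D(Y)={} D(U)={6,7}: U {6,7}->{}
So after all 3 constraints: D(V) = {3,4}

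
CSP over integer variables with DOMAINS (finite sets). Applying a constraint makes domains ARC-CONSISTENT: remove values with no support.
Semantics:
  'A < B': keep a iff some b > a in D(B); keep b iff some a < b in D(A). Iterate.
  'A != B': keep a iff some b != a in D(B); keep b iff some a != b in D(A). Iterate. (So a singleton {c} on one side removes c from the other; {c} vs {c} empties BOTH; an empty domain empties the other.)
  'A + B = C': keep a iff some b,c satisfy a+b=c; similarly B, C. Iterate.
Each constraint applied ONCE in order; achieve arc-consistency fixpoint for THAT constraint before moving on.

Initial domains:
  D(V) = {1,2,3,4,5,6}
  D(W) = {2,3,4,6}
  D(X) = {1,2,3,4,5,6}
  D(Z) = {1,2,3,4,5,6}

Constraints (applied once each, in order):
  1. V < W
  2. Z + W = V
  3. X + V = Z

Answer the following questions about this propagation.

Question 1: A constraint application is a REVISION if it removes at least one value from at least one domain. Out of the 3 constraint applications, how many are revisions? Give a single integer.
Answer: 3

Derivation:
Constraint 1 (V < W) on D(V)={1,2,3,4,5,6} D(W)={2,3,4,6}: V {1,2,3,4,5,6}->{1,2,3,4,5} => REVISION
Constraint 2 (Z + W = V) on D(Z)={1,2,3,4,5,6} D(W)={2,3,4,6} D(V)={1,2,3,4,5}: Z {1,2,3,4,5,6}->{1,2,3}; W {2,3,4,6}->{2,3,4}; V {1,2,3,4,5}->{3,4,5} => REVISION
Constraint 3 (X + V = Z) on D(X)={1,2,3,4,5,6} D(V)={3,4,5} D(Z)={1,2,3}: X {1,2,3,4,5,6}->{}; V {3,4,5}->{}; Z {1,2,3}->{} => REVISION
Total revisions = 3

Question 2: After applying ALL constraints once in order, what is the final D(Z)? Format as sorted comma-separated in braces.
Constraint 1 (V < W) on D(V)={1,2,3,4,5,6} D(W)={2,3,4,6}: V {1,2,3,4,5,6}->{1,2,3,4,5}
Constraint 2 (Z + W = V) on D(Z)={1,2,3,4,5,6} D(W)={2,3,4,6} D(V)={1,2,3,4,5}: Z {1,2,3,4,5,6}->{1,2,3}; W {2,3,4,6}->{2,3,4}; V {1,2,3,4,5}->{3,4,5}
Constraint 3 (X + V = Z) on D(X)={1,2,3,4,5,6} D(V)={3,4,5} D(Z)={1,2,3}: X {1,2,3,4,5,6}->{}; V {3,4,5}->{}; Z {1,2,3}->{}
So after all 3 constraints: D(Z) = {}

Answer: {}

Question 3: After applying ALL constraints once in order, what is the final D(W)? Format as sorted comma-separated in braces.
Answer: {2,3,4}

Derivation:
Constraint 1 (V < W) on D(V)={1,2,3,4,5,6} D(W)={2,3,4,6}: V {1,2,3,4,5,6}->{1,2,3,4,5}
Constraint 2 (Z + W = V) on D(Z)={1,2,3,4,5,6} D(W)={2,3,4,6} D(V)={1,2,3,4,5}: Z {1,2,3,4,5,6}->{1,2,3}; W {2,3,4,6}->{2,3,4}; V {1,2,3,4,5}->{3,4,5}
Constraint 3 (X + V = Z) on D(X)={1,2,3,4,5,6} D(V)={3,4,5} D(Z)={1,2,3}: X {1,2,3,4,5,6}->{}; V {3,4,5}->{}; Z {1,2,3}->{}
So after all 3 constraints: D(W) = {2,3,4}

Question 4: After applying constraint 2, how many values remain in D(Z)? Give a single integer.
Answer: 3

Derivation:
Constraint 1 (V < W) on D(V)={1,2,3,4,5,6} D(W)={2,3,4,6}: V {1,2,3,4,5,6}->{1,2,3,4,5}
Constraint 2 (Z + W = V) on D(Z)={1,2,3,4,5,6} D(W)={2,3,4,6} D(V)={1,2,3,4,5}: Z {1,2,3,4,5,6}->{1,2,3}; W {2,3,4,6}->{2,3,4}; V {1,2,3,4,5}->{3,4,5}
So after constraint 2: D(Z)={1,2,3}, size = 3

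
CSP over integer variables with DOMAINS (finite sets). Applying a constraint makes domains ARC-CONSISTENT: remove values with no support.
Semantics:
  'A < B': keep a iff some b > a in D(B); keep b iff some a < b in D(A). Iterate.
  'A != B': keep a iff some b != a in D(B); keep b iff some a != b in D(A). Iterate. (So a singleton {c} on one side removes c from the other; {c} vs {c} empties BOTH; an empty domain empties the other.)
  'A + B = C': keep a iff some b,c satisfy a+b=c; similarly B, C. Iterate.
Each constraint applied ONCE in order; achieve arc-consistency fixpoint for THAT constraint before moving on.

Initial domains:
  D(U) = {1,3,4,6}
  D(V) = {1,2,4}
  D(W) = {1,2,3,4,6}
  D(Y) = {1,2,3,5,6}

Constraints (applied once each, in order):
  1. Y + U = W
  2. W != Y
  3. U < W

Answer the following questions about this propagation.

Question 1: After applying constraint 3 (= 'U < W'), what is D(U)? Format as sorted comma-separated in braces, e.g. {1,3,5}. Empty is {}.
Constraint 1 (Y + U = W) on D(Y)={1,2,3,5,6} D(U)={1,3,4,6} D(W)={1,2,3,4,6}: Y {1,2,3,5,6}->{1,2,3,5}; U {1,3,4,6}->{1,3,4}; W {1,2,3,4,6}->{2,3,4,6}
Constraint 2 (W != Y) on D(W)={2,3,4,6} D(Y)={1,2,3,5}: no change
Constraint 3 (U < W) on D(U)={1,3,4} D(W)={2,3,4,6}: no change
So after constraint 3: D(U) = {1,3,4}

Answer: {1,3,4}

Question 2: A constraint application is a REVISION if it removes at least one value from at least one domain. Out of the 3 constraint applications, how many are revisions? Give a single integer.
Constraint 1 (Y + U = W) on D(Y)={1,2,3,5,6} D(U)={1,3,4,6} D(W)={1,2,3,4,6}: Y {1,2,3,5,6}->{1,2,3,5}; U {1,3,4,6}->{1,3,4}; W {1,2,3,4,6}->{2,3,4,6} => REVISION
Constraint 2 (W != Y) on D(W)={2,3,4,6} D(Y)={1,2,3,5}: no change => not a revision
Constraint 3 (U < W) on D(U)={1,3,4} D(W)={2,3,4,6}: no change => not a revision
Total revisions = 1

Answer: 1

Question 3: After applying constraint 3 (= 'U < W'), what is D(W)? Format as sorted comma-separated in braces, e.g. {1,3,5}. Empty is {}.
Answer: {2,3,4,6}

Derivation:
Constraint 1 (Y + U = W) on D(Y)={1,2,3,5,6} D(U)={1,3,4,6} D(W)={1,2,3,4,6}: Y {1,2,3,5,6}->{1,2,3,5}; U {1,3,4,6}->{1,3,4}; W {1,2,3,4,6}->{2,3,4,6}
Constraint 2 (W != Y) on D(W)={2,3,4,6} D(Y)={1,2,3,5}: no change
Constraint 3 (U < W) on D(U)={1,3,4} D(W)={2,3,4,6}: no change
So after constraint 3: D(W) = {2,3,4,6}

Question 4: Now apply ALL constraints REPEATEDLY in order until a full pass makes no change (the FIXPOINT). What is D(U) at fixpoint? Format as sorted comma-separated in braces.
pass 0 (initial): D(U)={1,3,4,6}
pass 1: U {1,3,4,6}->{1,3,4}; W {1,2,3,4,6}->{2,3,4,6}; Y {1,2,3,5,6}->{1,2,3,5}
pass 2: no change
Fixpoint after 2 passes: D(U) = {1,3,4}

Answer: {1,3,4}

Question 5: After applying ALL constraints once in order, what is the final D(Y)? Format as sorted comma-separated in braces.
Constraint 1 (Y + U = W) on D(Y)={1,2,3,5,6} D(U)={1,3,4,6} D(W)={1,2,3,4,6}: Y {1,2,3,5,6}->{1,2,3,5}; U {1,3,4,6}->{1,3,4}; W {1,2,3,4,6}->{2,3,4,6}
Constraint 2 (W != Y) on D(W)={2,3,4,6} D(Y)={1,2,3,5}: no change
Constraint 3 (U < W) on D(U)={1,3,4} D(W)={2,3,4,6}: no change
So after all 3 constraints: D(Y) = {1,2,3,5}

Answer: {1,2,3,5}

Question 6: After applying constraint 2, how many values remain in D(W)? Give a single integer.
Answer: 4

Derivation:
Constraint 1 (Y + U = W) on D(Y)={1,2,3,5,6} D(U)={1,3,4,6} D(W)={1,2,3,4,6}: Y {1,2,3,5,6}->{1,2,3,5}; U {1,3,4,6}->{1,3,4}; W {1,2,3,4,6}->{2,3,4,6}
Constraint 2 (W != Y) on D(W)={2,3,4,6} D(Y)={1,2,3,5}: no change
So after constraint 2: D(W)={2,3,4,6}, size = 4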